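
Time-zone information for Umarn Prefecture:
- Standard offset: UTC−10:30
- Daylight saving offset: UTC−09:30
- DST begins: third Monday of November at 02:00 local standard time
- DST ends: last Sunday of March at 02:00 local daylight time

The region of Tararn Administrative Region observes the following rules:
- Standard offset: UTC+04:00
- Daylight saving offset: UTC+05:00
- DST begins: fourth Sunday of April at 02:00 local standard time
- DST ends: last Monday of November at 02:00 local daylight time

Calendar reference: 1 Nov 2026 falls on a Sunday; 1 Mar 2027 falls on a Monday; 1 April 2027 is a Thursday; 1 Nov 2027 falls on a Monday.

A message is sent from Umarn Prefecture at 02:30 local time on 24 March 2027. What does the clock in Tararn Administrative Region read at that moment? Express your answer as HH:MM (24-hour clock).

16:00

1 November 2026 is a Sunday, so the first Monday is November 2 and the third is November 16.
1 March 2027 is a Monday, so Sundays fall on 7, 14, 21, 28; the last is March 28.
Daylight saving runs 16 November 2026 – 28 March 2027; 24 March 2027 is inside that window, so Umarn Prefecture is at UTC−09:30.
02:30 Umarn Prefecture + 9h30m = 12:00 UTC.
1 April 2027 is a Thursday, so the first Sunday is April 4 and the fourth is April 25.
1 November 2027 is a Monday, so Mondays fall on 1, 8, 15, 22, 29; the last is November 29.
At the standard offset (UTC+04:00), 12:00 UTC + 4h = 16:00 Tararn Administrative Region standard time.
The standard-time date in Tararn Administrative Region, 24 March 2027, is outside the daylight-saving period (25 April – 29 November), so Tararn Administrative Region is on standard time, UTC+04:00.
12:00 UTC + 4h = 16:00 Tararn Administrative Region.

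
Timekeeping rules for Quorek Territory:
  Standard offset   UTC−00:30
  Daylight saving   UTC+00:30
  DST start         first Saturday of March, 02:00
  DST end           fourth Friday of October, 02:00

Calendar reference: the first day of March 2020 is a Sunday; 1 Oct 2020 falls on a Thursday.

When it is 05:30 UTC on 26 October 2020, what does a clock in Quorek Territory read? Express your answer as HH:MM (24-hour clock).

05:00

1 March 2020 is a Sunday, so the first Saturday is March 7.
1 October 2020 is a Thursday, so the first Friday is October 2 and the fourth is October 23.
At the standard offset (UTC−00:30), 05:30 UTC − 0h30m = 05:00 Quorek Territory standard time.
The standard-time date in Quorek Territory, 26 October 2020, is outside the daylight-saving period (7 March – 23 October), so Quorek Territory is on standard time, UTC−00:30.
05:30 UTC − 0h30m = 05:00 local.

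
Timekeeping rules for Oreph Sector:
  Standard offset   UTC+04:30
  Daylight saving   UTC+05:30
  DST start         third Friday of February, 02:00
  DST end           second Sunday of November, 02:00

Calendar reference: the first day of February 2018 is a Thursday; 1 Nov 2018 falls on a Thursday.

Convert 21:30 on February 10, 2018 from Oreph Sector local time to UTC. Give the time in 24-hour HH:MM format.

1 February 2018 is a Thursday, so the first Friday is February 2 and the third is February 16.
1 November 2018 is a Thursday, so the first Sunday is November 4 and the second is November 11.
February 10, 2018 is outside the daylight-saving period (16 February – 11 November), so Oreph Sector is on standard time, UTC+04:30.
21:30 local − 4h30m = 17:00 UTC.

17:00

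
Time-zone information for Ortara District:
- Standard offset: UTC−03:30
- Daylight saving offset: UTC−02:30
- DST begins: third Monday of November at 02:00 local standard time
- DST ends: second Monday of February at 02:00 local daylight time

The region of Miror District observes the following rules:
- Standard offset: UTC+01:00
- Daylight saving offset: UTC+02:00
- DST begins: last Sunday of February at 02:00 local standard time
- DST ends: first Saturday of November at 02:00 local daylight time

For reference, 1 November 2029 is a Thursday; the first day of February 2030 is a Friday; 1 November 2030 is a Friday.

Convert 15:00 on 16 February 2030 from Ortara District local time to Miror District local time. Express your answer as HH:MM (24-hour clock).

1 November 2029 is a Thursday, so the first Monday is November 5 and the third is November 19.
1 February 2030 is a Friday, so the first Monday is February 4 and the second is February 11.
Daylight saving runs 19 November 2029 – 11 February 2030; 16 February 2030 is outside that window, so Ortara District is on standard time at UTC−03:30.
15:00 Ortara District + 3h30m = 18:30 UTC.
1 February 2030 is a Friday, so Sundays fall on 3, 10, 17, 24; the last is February 24.
1 November 2030 is a Friday, so the first Saturday is November 2.
At the standard offset (UTC+01:00), 18:30 UTC + 1h = 19:30 Miror District standard time.
The standard-time date in Miror District, 16 February 2030, is outside the daylight-saving period (24 February – 2 November), so Miror District is on standard time, UTC+01:00.
18:30 UTC + 1h = 19:30 Miror District.

19:30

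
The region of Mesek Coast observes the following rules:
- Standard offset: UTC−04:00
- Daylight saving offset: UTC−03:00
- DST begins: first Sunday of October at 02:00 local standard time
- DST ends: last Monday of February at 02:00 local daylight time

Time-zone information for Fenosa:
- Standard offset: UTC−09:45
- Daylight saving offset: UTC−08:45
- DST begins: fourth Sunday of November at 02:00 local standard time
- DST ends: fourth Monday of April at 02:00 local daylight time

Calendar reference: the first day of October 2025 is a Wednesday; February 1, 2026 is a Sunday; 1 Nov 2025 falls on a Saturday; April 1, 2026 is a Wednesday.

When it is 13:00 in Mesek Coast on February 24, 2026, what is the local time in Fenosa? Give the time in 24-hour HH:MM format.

1 October 2025 is a Wednesday, so the first Sunday is October 5.
1 February 2026 is a Sunday, so Mondays fall on 2, 9, 16, 23; the last is February 23.
Daylight saving runs 5 October 2025 – 23 February 2026; February 24, 2026 is outside that window, so Mesek Coast is on standard time at UTC−04:00.
13:00 Mesek Coast + 4h = 17:00 UTC.
1 November 2025 is a Saturday, so the first Sunday is November 2 and the fourth is November 23.
1 April 2026 is a Wednesday, so the first Monday is April 6 and the fourth is April 27.
At the standard offset (UTC−09:45), 17:00 UTC − 9h45m = 07:15 Fenosa standard time.
Daylight saving runs 23 November 2025 – 27 April 2026; the standard-time date in Fenosa, February 24, 2026, is inside that window, so Fenosa is at UTC−08:45.
17:00 UTC − 8h45m = 08:15 Fenosa.

08:15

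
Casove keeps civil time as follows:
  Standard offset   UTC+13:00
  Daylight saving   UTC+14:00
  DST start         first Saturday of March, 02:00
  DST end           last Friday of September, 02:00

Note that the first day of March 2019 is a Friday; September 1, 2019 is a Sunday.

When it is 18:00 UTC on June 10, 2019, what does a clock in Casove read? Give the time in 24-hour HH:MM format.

1 March 2019 is a Friday, so the first Saturday is March 2.
1 September 2019 is a Sunday, so Fridays fall on 6, 13, 20, 27; the last is September 27.
At the standard offset (UTC+13:00), 18:00 UTC + 13h = 07:00 Casove standard time (rolling into the next day, 11 June 2019).
The standard-time date in Casove, June 11, 2019, falls between 2 March and 27 September, so daylight saving is in effect and Casove is at UTC+14:00.
18:00 UTC + 14h = 08:00 local (rolling into the next day, 11 June 2019).

08:00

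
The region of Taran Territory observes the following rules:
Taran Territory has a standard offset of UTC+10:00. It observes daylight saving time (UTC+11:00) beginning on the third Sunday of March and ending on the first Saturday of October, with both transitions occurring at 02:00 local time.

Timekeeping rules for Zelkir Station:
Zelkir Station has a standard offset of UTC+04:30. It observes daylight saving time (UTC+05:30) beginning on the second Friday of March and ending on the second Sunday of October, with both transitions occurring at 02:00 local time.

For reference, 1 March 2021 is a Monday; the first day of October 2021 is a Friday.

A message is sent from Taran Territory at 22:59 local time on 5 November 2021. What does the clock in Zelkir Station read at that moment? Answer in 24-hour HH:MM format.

1 March 2021 is a Monday, so the first Sunday is March 7 and the third is March 21.
1 October 2021 is a Friday, so the first Saturday is October 2.
5 November 2021 is outside the daylight-saving period (21 March – 2 October), so Taran Territory is on standard time, UTC+10:00.
22:59 Taran Territory − 10h = 12:59 UTC.
1 March 2021 is a Monday, so the first Friday is March 5 and the second is March 12.
1 October 2021 is a Friday, so the first Sunday is October 3 and the second is October 10.
At the standard offset (UTC+04:30), 12:59 UTC + 4h30m = 17:29 Zelkir Station standard time.
Daylight saving runs 12 March – 10 October; the standard-time date in Zelkir Station, 5 November 2021, is outside that window, so Zelkir Station is on standard time at UTC+04:30.
12:59 UTC + 4h30m = 17:29 Zelkir Station.

17:29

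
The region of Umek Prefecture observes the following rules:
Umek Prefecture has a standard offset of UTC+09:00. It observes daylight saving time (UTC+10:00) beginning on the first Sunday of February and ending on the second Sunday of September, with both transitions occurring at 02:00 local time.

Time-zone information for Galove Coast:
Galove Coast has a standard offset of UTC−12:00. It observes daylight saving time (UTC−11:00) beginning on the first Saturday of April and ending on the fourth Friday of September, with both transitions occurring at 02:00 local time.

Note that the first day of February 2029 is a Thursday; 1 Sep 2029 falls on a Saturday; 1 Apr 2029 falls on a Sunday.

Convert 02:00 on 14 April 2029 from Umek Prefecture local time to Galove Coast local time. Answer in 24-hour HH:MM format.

05:00

1 February 2029 is a Thursday, so the first Sunday is February 4.
1 September 2029 is a Saturday, so the first Sunday is September 2 and the second is September 9.
Daylight saving runs 4 February – 9 September; 14 April 2029 is inside that window, so Umek Prefecture is at UTC+10:00.
02:00 Umek Prefecture − 10h = 16:00 UTC (rolling into the previous day, 13 April 2029).
1 April 2029 is a Sunday, so the first Saturday is April 7.
1 September 2029 is a Saturday, so the first Friday is September 7 and the fourth is September 28.
At the standard offset (UTC−12:00), 16:00 UTC − 12h = 04:00 Galove Coast standard time.
The standard-time date in Galove Coast, 13 April 2029, lies within the daylight-saving period (7 April – 28 September), so Galove Coast is on daylight time, UTC−11:00.
16:00 UTC − 11h = 05:00 Galove Coast.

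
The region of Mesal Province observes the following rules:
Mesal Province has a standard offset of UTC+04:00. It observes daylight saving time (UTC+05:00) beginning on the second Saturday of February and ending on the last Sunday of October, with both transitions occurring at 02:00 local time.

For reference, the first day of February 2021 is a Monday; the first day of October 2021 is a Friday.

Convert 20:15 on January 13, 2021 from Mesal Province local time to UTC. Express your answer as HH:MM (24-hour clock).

1 February 2021 is a Monday, so the first Saturday is February 6 and the second is February 13.
1 October 2021 is a Friday, so Sundays fall on 3, 10, 17, 24, 31; the last is October 31.
Daylight saving runs 13 February – 31 October; January 13, 2021 is outside that window, so Mesal Province is on standard time at UTC+04:00.
20:15 local − 4h = 16:15 UTC.

16:15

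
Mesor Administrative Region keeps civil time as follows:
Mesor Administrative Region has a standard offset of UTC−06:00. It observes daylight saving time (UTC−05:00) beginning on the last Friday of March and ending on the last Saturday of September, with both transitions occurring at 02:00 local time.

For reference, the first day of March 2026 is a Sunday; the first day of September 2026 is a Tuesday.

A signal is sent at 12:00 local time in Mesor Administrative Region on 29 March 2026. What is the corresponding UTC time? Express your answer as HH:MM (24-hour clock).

1 March 2026 is a Sunday, so Fridays fall on 6, 13, 20, 27; the last is March 27.
1 September 2026 is a Tuesday, so Saturdays fall on 5, 12, 19, 26; the last is September 26.
29 March 2026 lies within the daylight-saving period (27 March – 26 September), so Mesor Administrative Region is on daylight time, UTC−05:00.
12:00 local + 5h = 17:00 UTC.

17:00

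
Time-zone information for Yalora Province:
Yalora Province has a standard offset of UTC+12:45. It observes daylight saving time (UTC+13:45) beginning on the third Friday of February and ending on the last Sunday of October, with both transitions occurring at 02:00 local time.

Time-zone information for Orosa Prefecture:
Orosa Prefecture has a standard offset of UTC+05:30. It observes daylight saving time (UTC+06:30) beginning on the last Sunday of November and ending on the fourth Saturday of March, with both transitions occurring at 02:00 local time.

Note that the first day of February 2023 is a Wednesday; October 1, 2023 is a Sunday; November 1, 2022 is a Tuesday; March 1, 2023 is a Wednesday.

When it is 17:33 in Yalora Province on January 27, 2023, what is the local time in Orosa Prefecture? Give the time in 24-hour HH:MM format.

11:18

1 February 2023 is a Wednesday, so the first Friday is February 3 and the third is February 17.
1 October 2023 is a Sunday, so Sundays fall on 1, 8, 15, 22, 29; the last is October 29.
January 27, 2023 does not fall between 17 February and 29 October, so daylight saving is not in effect and Yalora Province is at UTC+12:45.
17:33 Yalora Province − 12h45m = 04:48 UTC.
1 November 2022 is a Tuesday, so Sundays fall on 6, 13, 20, 27; the last is November 27.
1 March 2023 is a Wednesday, so the first Saturday is March 4 and the fourth is March 25.
At the standard offset (UTC+05:30), 04:48 UTC + 5h30m = 10:18 Orosa Prefecture standard time.
The standard-time date in Orosa Prefecture, January 27, 2023, falls between 27 November 2022 and 25 March 2023, so daylight saving is in effect and Orosa Prefecture is at UTC+06:30.
04:48 UTC + 6h30m = 11:18 Orosa Prefecture.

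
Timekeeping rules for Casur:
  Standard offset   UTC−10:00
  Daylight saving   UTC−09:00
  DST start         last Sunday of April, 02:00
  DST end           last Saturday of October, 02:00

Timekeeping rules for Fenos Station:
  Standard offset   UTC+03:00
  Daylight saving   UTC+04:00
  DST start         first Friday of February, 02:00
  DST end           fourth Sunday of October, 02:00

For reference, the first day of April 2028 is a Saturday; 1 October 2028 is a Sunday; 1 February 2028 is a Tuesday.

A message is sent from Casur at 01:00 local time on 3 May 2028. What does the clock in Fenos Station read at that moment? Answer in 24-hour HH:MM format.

1 April 2028 is a Saturday, so Sundays fall on 2, 9, 16, 23, 30; the last is April 30.
1 October 2028 is a Sunday, so Saturdays fall on 7, 14, 21, 28; the last is October 28.
3 May 2028 lies within the daylight-saving period (30 April – 28 October), so Casur is on daylight time, UTC−09:00.
01:00 Casur + 9h = 10:00 UTC.
1 February 2028 is a Tuesday, so the first Friday is February 4.
1 October 2028 is a Sunday, so the first Sunday is October 1 and the fourth is October 22.
At the standard offset (UTC+03:00), 10:00 UTC + 3h = 13:00 Fenos Station standard time.
The standard-time date in Fenos Station, 3 May 2028, falls between 4 February and 22 October, so daylight saving is in effect and Fenos Station is at UTC+04:00.
10:00 UTC + 4h = 14:00 Fenos Station.

14:00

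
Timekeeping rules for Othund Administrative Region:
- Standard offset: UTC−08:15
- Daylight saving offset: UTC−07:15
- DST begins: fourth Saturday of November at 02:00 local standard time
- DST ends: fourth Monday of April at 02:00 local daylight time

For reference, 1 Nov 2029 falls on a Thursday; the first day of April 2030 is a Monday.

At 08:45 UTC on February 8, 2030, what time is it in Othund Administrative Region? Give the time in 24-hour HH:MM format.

01:30

1 November 2029 is a Thursday, so the first Saturday is November 3 and the fourth is November 24.
1 April 2030 is a Monday, so the first Monday is April 1 and the fourth is April 22.
At the standard offset (UTC−08:15), 08:45 UTC − 8h15m = 00:30 Othund Administrative Region standard time.
The standard-time date in Othund Administrative Region, February 8, 2030, lies within the daylight-saving period (24 November 2029 – 22 April 2030), so Othund Administrative Region is on daylight time, UTC−07:15.
08:45 UTC − 7h15m = 01:30 local.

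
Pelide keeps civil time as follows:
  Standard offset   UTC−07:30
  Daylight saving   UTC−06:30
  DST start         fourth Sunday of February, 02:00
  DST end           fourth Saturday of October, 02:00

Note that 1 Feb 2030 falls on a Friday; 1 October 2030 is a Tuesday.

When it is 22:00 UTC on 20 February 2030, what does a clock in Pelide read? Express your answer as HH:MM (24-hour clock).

14:30

1 February 2030 is a Friday, so the first Sunday is February 3 and the fourth is February 24.
1 October 2030 is a Tuesday, so the first Saturday is October 5 and the fourth is October 26.
At the standard offset (UTC−07:30), 22:00 UTC − 7h30m = 14:30 Pelide standard time.
Daylight saving runs 24 February – 26 October; the standard-time date in Pelide, 20 February 2030, is outside that window, so Pelide is on standard time at UTC−07:30.
22:00 UTC − 7h30m = 14:30 local.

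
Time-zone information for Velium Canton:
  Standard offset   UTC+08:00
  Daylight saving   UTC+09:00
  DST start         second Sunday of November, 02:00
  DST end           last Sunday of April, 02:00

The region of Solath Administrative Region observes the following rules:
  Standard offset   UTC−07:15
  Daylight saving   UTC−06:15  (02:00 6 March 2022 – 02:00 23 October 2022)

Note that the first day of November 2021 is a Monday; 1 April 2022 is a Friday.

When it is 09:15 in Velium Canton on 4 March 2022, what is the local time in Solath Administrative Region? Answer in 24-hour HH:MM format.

1 November 2021 is a Monday, so the first Sunday is November 7 and the second is November 14.
1 April 2022 is a Friday, so Sundays fall on 3, 10, 17, 24; the last is April 24.
4 March 2022 lies within the daylight-saving period (14 November 2021 – 24 April 2022), so Velium Canton is on daylight time, UTC+09:00.
09:15 Velium Canton − 9h = 00:15 UTC.
At the standard offset (UTC−07:15), 00:15 UTC − 7h15m = 17:00 Solath Administrative Region standard time (rolling into the previous day, 3 March 2022).
The standard-time date in Solath Administrative Region, 3 March 2022, is outside the daylight-saving period (6 March – 23 October), so Solath Administrative Region is on standard time, UTC−07:15.
00:15 UTC − 7h15m = 17:00 Solath Administrative Region (rolling into the previous day, 3 March 2022).

17:00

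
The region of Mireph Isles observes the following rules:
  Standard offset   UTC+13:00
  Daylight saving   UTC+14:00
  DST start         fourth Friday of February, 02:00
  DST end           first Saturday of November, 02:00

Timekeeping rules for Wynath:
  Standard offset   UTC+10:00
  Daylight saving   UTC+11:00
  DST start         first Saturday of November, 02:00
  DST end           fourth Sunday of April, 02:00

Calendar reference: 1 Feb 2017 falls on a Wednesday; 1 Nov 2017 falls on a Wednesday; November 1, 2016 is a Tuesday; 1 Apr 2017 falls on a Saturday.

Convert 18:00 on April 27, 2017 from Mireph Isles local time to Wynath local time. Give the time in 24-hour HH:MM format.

14:00

1 February 2017 is a Wednesday, so the first Friday is February 3 and the fourth is February 24.
1 November 2017 is a Wednesday, so the first Saturday is November 4.
April 27, 2017 lies within the daylight-saving period (24 February – 4 November), so Mireph Isles is on daylight time, UTC+14:00.
18:00 Mireph Isles − 14h = 04:00 UTC.
1 November 2016 is a Tuesday, so the first Saturday is November 5.
1 April 2017 is a Saturday, so the first Sunday is April 2 and the fourth is April 23.
At the standard offset (UTC+10:00), 04:00 UTC + 10h = 14:00 Wynath standard time.
The standard-time date in Wynath, April 27, 2017, does not fall between 5 November 2016 and 23 April 2017, so daylight saving is not in effect and Wynath is at UTC+10:00.
04:00 UTC + 10h = 14:00 Wynath.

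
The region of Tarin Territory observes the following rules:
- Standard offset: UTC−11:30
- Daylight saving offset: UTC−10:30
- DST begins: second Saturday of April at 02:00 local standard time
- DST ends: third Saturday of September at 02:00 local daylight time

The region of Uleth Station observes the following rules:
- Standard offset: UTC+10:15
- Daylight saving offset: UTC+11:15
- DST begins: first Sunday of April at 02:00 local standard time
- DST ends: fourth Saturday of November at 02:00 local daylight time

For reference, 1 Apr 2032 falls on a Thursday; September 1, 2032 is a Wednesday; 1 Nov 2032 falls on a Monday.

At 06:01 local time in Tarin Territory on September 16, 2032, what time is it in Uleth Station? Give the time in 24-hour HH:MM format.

1 April 2032 is a Thursday, so the first Saturday is April 3 and the second is April 10.
1 September 2032 is a Wednesday, so the first Saturday is September 4 and the third is September 18.
Daylight saving runs 10 April – 18 September; September 16, 2032 is inside that window, so Tarin Territory is at UTC−10:30.
06:01 Tarin Territory + 10h30m = 16:31 UTC.
1 April 2032 is a Thursday, so the first Sunday is April 4.
1 November 2032 is a Monday, so the first Saturday is November 6 and the fourth is November 27.
At the standard offset (UTC+10:15), 16:31 UTC + 10h15m = 02:46 Uleth Station standard time (rolling into the next day, 17 September 2032).
Daylight saving runs 4 April – 27 November; the standard-time date in Uleth Station, September 17, 2032, is inside that window, so Uleth Station is at UTC+11:15.
16:31 UTC + 11h15m = 03:46 Uleth Station (rolling into the next day, 17 September 2032).

03:46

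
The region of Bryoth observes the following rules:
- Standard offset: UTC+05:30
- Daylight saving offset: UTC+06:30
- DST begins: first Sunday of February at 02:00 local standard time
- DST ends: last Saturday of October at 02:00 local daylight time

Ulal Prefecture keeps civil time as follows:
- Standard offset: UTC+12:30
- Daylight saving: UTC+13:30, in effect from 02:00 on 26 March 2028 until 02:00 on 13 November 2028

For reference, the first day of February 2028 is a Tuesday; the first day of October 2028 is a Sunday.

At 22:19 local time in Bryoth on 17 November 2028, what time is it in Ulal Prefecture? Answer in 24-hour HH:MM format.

05:19

1 February 2028 is a Tuesday, so the first Sunday is February 6.
1 October 2028 is a Sunday, so Saturdays fall on 7, 14, 21, 28; the last is October 28.
Daylight saving runs 6 February – 28 October; 17 November 2028 is outside that window, so Bryoth is on standard time at UTC+05:30.
22:19 Bryoth − 5h30m = 16:49 UTC.
At the standard offset (UTC+12:30), 16:49 UTC + 12h30m = 05:19 Ulal Prefecture standard time (rolling into the next day, 18 November 2028).
Daylight saving runs 26 March – 13 November; the standard-time date in Ulal Prefecture, 18 November 2028, is outside that window, so Ulal Prefecture is on standard time at UTC+12:30.
16:49 UTC + 12h30m = 05:19 Ulal Prefecture (rolling into the next day, 18 November 2028).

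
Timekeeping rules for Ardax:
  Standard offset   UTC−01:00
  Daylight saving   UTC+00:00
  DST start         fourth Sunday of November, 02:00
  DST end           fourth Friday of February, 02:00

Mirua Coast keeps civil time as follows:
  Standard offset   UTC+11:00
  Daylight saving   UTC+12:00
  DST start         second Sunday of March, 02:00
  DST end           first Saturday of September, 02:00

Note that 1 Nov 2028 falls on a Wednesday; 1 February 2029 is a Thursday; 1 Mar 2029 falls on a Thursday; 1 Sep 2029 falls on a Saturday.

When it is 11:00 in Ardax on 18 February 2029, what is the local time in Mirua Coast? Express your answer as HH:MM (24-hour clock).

1 November 2028 is a Wednesday, so the first Sunday is November 5 and the fourth is November 26.
1 February 2029 is a Thursday, so the first Friday is February 2 and the fourth is February 23.
Daylight saving runs 26 November 2028 – 23 February 2029; 18 February 2029 is inside that window, so Ardax is at UTC+00:00.
11:00 Ardax − 0h = 11:00 UTC.
1 March 2029 is a Thursday, so the first Sunday is March 4 and the second is March 11.
1 September 2029 is a Saturday, so the first Saturday is September 1.
At the standard offset (UTC+11:00), 11:00 UTC + 11h = 22:00 Mirua Coast standard time.
The standard-time date in Mirua Coast, 18 February 2029, does not fall between 11 March and 1 September, so daylight saving is not in effect and Mirua Coast is at UTC+11:00.
11:00 UTC + 11h = 22:00 Mirua Coast.

22:00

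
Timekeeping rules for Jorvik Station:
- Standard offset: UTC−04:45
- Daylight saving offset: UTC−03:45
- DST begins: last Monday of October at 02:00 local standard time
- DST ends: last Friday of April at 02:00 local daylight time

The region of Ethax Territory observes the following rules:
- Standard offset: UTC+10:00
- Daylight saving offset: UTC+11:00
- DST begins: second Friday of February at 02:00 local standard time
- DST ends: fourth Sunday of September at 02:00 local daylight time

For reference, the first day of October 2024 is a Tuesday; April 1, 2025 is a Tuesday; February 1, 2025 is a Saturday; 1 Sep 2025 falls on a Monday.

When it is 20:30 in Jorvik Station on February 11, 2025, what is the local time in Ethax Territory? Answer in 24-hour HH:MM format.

10:15

1 October 2024 is a Tuesday, so Mondays fall on 7, 14, 21, 28; the last is October 28.
1 April 2025 is a Tuesday, so Fridays fall on 4, 11, 18, 25; the last is April 25.
February 11, 2025 lies within the daylight-saving period (28 October 2024 – 25 April 2025), so Jorvik Station is on daylight time, UTC−03:45.
20:30 Jorvik Station + 3h45m = 00:15 UTC (rolling into the next day, 12 February 2025).
1 February 2025 is a Saturday, so the first Friday is February 7 and the second is February 14.
1 September 2025 is a Monday, so the first Sunday is September 7 and the fourth is September 28.
At the standard offset (UTC+10:00), 00:15 UTC + 10h = 10:15 Ethax Territory standard time.
Daylight saving runs 14 February – 28 September; the standard-time date in Ethax Territory, February 12, 2025, is outside that window, so Ethax Territory is on standard time at UTC+10:00.
00:15 UTC + 10h = 10:15 Ethax Territory.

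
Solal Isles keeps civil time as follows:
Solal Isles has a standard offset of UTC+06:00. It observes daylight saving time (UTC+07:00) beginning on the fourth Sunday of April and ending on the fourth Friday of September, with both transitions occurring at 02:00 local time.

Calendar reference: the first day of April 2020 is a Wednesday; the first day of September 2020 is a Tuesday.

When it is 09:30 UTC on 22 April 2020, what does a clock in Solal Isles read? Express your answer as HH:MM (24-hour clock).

15:30

1 April 2020 is a Wednesday, so the first Sunday is April 5 and the fourth is April 26.
1 September 2020 is a Tuesday, so the first Friday is September 4 and the fourth is September 25.
At the standard offset (UTC+06:00), 09:30 UTC + 6h = 15:30 Solal Isles standard time.
The standard-time date in Solal Isles, 22 April 2020, does not fall between 26 April and 25 September, so daylight saving is not in effect and Solal Isles is at UTC+06:00.
09:30 UTC + 6h = 15:30 local.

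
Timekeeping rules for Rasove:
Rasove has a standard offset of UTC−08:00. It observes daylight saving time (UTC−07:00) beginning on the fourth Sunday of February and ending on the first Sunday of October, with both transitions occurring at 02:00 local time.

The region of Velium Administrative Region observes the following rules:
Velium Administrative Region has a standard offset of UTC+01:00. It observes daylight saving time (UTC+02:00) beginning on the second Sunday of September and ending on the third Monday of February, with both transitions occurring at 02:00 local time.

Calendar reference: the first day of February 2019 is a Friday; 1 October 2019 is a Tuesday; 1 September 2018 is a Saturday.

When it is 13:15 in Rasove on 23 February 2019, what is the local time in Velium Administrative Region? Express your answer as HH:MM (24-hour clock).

22:15

1 February 2019 is a Friday, so the first Sunday is February 3 and the fourth is February 24.
1 October 2019 is a Tuesday, so the first Sunday is October 6.
23 February 2019 does not fall between 24 February and 6 October, so daylight saving is not in effect and Rasove is at UTC−08:00.
13:15 Rasove + 8h = 21:15 UTC.
1 September 2018 is a Saturday, so the first Sunday is September 2 and the second is September 9.
1 February 2019 is a Friday, so the first Monday is February 4 and the third is February 18.
At the standard offset (UTC+01:00), 21:15 UTC + 1h = 22:15 Velium Administrative Region standard time.
Daylight saving runs 9 September 2018 – 18 February 2019; the standard-time date in Velium Administrative Region, 23 February 2019, is outside that window, so Velium Administrative Region is on standard time at UTC+01:00.
21:15 UTC + 1h = 22:15 Velium Administrative Region.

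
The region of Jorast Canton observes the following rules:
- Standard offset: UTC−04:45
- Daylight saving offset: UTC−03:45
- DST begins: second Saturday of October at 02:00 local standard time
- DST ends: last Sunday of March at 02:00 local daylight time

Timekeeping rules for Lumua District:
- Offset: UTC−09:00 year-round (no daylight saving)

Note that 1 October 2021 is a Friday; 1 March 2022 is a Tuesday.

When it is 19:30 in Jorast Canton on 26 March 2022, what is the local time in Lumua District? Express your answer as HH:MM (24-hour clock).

14:15

1 October 2021 is a Friday, so the first Saturday is October 2 and the second is October 9.
1 March 2022 is a Tuesday, so Sundays fall on 6, 13, 20, 27; the last is March 27.
26 March 2022 falls between 9 October 2021 and 27 March 2022, so daylight saving is in effect and Jorast Canton is at UTC−03:45.
19:30 Jorast Canton + 3h45m = 23:15 UTC.
Lumua District stays on UTC−09:00 all year.
23:15 UTC − 9h = 14:15 Lumua District.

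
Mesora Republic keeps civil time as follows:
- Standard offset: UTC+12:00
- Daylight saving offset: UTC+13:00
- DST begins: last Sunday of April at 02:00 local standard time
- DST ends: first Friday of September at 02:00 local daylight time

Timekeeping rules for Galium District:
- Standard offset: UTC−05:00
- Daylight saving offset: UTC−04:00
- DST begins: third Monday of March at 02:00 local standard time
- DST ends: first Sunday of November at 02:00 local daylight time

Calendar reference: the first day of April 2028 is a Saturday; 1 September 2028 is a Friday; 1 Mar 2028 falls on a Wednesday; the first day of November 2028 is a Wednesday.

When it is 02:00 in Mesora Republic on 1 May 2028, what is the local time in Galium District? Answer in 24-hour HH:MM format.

09:00

1 April 2028 is a Saturday, so Sundays fall on 2, 9, 16, 23, 30; the last is April 30.
1 September 2028 is a Friday, so the first Friday is September 1.
1 May 2028 lies within the daylight-saving period (30 April – 1 September), so Mesora Republic is on daylight time, UTC+13:00.
02:00 Mesora Republic − 13h = 13:00 UTC (rolling into the previous day, 30 April 2028).
1 March 2028 is a Wednesday, so the first Monday is March 6 and the third is March 20.
1 November 2028 is a Wednesday, so the first Sunday is November 5.
At the standard offset (UTC−05:00), 13:00 UTC − 5h = 08:00 Galium District standard time.
The standard-time date in Galium District, 30 April 2028, lies within the daylight-saving period (20 March – 5 November), so Galium District is on daylight time, UTC−04:00.
13:00 UTC − 4h = 09:00 Galium District.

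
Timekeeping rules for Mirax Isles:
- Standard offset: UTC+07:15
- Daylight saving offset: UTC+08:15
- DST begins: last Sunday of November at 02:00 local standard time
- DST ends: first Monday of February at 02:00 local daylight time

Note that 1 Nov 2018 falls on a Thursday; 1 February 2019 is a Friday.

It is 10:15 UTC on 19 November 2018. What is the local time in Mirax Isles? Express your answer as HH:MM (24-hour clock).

17:30

1 November 2018 is a Thursday, so Sundays fall on 4, 11, 18, 25; the last is November 25.
1 February 2019 is a Friday, so the first Monday is February 4.
At the standard offset (UTC+07:15), 10:15 UTC + 7h15m = 17:30 Mirax Isles standard time.
The standard-time date in Mirax Isles, 19 November 2018, is outside the daylight-saving period (25 November 2018 – 4 February 2019), so Mirax Isles is on standard time, UTC+07:15.
10:15 UTC + 7h15m = 17:30 local.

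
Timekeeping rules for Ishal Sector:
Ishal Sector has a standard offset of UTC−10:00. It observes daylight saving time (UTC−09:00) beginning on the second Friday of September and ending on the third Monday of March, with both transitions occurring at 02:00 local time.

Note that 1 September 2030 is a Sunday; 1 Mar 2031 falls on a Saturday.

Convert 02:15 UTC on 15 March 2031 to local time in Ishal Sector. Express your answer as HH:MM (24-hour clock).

17:15

1 September 2030 is a Sunday, so the first Friday is September 6 and the second is September 13.
1 March 2031 is a Saturday, so the first Monday is March 3 and the third is March 17.
At the standard offset (UTC−10:00), 02:15 UTC − 10h = 16:15 Ishal Sector standard time (rolling into the previous day, 14 March 2031).
The standard-time date in Ishal Sector, 14 March 2031, lies within the daylight-saving period (13 September 2030 – 17 March 2031), so Ishal Sector is on daylight time, UTC−09:00.
02:15 UTC − 9h = 17:15 local (rolling into the previous day, 14 March 2031).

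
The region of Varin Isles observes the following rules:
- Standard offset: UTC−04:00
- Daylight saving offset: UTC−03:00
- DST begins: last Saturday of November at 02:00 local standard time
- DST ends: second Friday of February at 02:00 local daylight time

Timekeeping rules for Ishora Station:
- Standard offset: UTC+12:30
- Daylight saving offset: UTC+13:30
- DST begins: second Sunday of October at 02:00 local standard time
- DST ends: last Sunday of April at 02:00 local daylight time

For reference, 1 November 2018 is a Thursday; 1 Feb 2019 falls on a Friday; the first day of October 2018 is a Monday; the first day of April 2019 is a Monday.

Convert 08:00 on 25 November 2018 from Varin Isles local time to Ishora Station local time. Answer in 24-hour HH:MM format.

1 November 2018 is a Thursday, so Saturdays fall on 3, 10, 17, 24; the last is November 24.
1 February 2019 is a Friday, so the first Friday is February 1 and the second is February 8.
Daylight saving runs 24 November 2018 – 8 February 2019; 25 November 2018 is inside that window, so Varin Isles is at UTC−03:00.
08:00 Varin Isles + 3h = 11:00 UTC.
1 October 2018 is a Monday, so the first Sunday is October 7 and the second is October 14.
1 April 2019 is a Monday, so Sundays fall on 7, 14, 21, 28; the last is April 28.
At the standard offset (UTC+12:30), 11:00 UTC + 12h30m = 23:30 Ishora Station standard time.
The standard-time date in Ishora Station, 25 November 2018, lies within the daylight-saving period (14 October 2018 – 28 April 2019), so Ishora Station is on daylight time, UTC+13:30.
11:00 UTC + 13h30m = 00:30 Ishora Station (rolling into the next day, 26 November 2018).

00:30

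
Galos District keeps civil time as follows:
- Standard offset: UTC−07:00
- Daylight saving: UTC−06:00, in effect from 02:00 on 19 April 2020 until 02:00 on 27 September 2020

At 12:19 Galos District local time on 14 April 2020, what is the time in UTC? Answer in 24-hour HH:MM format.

14 April 2020 does not fall between 19 April and 27 September, so daylight saving is not in effect and Galos District is at UTC−07:00.
12:19 local + 7h = 19:19 UTC.

19:19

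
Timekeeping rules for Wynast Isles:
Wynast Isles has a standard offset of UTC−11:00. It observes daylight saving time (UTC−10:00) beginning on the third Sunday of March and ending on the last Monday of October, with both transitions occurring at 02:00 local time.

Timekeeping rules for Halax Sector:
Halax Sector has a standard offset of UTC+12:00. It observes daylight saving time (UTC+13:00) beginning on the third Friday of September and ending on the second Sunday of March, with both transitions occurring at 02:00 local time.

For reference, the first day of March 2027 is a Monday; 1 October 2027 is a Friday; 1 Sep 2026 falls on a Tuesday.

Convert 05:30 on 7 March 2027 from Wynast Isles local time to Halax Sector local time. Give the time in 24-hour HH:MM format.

1 March 2027 is a Monday, so the first Sunday is March 7 and the third is March 21.
1 October 2027 is a Friday, so Mondays fall on 4, 11, 18, 25; the last is October 25.
7 March 2027 does not fall between 21 March and 25 October, so daylight saving is not in effect and Wynast Isles is at UTC−11:00.
05:30 Wynast Isles + 11h = 16:30 UTC.
1 September 2026 is a Tuesday, so the first Friday is September 4 and the third is September 18.
1 March 2027 is a Monday, so the first Sunday is March 7 and the second is March 14.
At the standard offset (UTC+12:00), 16:30 UTC + 12h = 04:30 Halax Sector standard time (rolling into the next day, 8 March 2027).
The standard-time date in Halax Sector, 8 March 2027, lies within the daylight-saving period (18 September 2026 – 14 March 2027), so Halax Sector is on daylight time, UTC+13:00.
16:30 UTC + 13h = 05:30 Halax Sector (rolling into the next day, 8 March 2027).

05:30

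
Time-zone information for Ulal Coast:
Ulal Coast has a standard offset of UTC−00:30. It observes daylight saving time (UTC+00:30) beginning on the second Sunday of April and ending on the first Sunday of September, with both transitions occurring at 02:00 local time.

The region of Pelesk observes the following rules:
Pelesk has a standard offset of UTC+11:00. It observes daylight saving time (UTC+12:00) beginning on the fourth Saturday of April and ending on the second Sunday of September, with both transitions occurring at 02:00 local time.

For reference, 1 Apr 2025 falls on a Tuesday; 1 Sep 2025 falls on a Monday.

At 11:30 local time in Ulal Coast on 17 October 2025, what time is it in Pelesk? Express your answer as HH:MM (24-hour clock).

23:00

1 April 2025 is a Tuesday, so the first Sunday is April 6 and the second is April 13.
1 September 2025 is a Monday, so the first Sunday is September 7.
17 October 2025 is outside the daylight-saving period (13 April – 7 September), so Ulal Coast is on standard time, UTC−00:30.
11:30 Ulal Coast + 0h30m = 12:00 UTC.
1 April 2025 is a Tuesday, so the first Saturday is April 5 and the fourth is April 26.
1 September 2025 is a Monday, so the first Sunday is September 7 and the second is September 14.
At the standard offset (UTC+11:00), 12:00 UTC + 11h = 23:00 Pelesk standard time.
The standard-time date in Pelesk, 17 October 2025, does not fall between 26 April and 14 September, so daylight saving is not in effect and Pelesk is at UTC+11:00.
12:00 UTC + 11h = 23:00 Pelesk.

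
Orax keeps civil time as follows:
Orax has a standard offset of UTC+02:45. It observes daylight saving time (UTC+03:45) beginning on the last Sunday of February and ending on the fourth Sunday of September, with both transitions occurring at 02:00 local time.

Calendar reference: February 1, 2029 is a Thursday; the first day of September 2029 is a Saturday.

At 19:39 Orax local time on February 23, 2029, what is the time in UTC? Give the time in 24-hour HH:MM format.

16:54

1 February 2029 is a Thursday, so Sundays fall on 4, 11, 18, 25; the last is February 25.
1 September 2029 is a Saturday, so the first Sunday is September 2 and the fourth is September 23.
Daylight saving runs 25 February – 23 September; February 23, 2029 is outside that window, so Orax is on standard time at UTC+02:45.
19:39 local − 2h45m = 16:54 UTC.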